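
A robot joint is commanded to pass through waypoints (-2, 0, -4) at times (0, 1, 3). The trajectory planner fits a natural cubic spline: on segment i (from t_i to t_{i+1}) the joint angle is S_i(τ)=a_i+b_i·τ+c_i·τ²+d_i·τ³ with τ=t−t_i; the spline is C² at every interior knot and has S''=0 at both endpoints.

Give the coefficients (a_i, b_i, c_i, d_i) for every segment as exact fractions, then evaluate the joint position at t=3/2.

  seg 0: a=-2 b=8/3 c=0 d=-2/3
  seg 1: a=0 b=2/3 c=-2 d=1/3
S(3/2) = -1/8

Δ: Δ0=2, Δ1=-2
row 1: diag=6, rhs=-24; c'=1/3, d'=-4
back: M1=-4
M: M0=0, M1=-4, M2=0
seg 0: a=-2, c=M0/2=0, d=(M1−M0)/(6·1)=-2/3, b=Δ0−h0·(2M0+M1)/6=8/3
seg 1: a=0, c=M1/2=-2, d=(M2−M1)/(6·2)=1/3, b=Δ1−h1·(2M1+M2)/6=2/3
t_q=3/2 → seg 1, τ=1/2; S=0+2/3·τ+-2·τ²+1/3·τ³=-1/8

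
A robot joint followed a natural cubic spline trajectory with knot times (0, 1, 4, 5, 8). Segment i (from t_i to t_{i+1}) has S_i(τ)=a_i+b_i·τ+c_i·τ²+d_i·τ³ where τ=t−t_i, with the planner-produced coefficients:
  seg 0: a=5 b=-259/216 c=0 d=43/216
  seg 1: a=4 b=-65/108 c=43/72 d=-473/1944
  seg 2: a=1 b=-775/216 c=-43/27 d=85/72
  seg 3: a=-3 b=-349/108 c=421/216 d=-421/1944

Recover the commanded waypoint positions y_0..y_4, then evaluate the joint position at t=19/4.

y_0 = S_0(0) = a_0 = 5
y_1 = S_1(0) = a_1 = 4
y_2 = S_2(0) = a_2 = 1
y_3 = S_3(0) = a_3 = -3
y_4 = S_3(3) = -1
t_q=19/4 is in segment 2 (τ=3/4); S_2(τ)=-9625/4608

y_0=5 y_1=4 y_2=1 y_3=-3 y_4=-1
S(19/4) = -9625/4608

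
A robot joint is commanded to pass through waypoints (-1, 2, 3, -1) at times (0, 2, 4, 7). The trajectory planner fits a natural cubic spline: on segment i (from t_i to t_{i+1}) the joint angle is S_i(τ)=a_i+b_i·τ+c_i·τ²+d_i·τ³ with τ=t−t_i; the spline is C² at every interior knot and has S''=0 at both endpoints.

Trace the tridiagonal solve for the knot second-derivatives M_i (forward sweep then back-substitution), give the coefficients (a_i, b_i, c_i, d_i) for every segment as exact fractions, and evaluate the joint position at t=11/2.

  seg 0: a=-1 b=5/3 c=0 d=-1/24
  seg 1: a=2 b=7/6 c=-1/4 d=-1/24
  seg 2: a=3 b=-1/3 c=-1/2 d=1/18
S(11/2) = 25/16

Δ: Δ0=3/2, Δ1=1/2, Δ2=-4/3
row 1: diag=8, rhs=-6; c'=1/4, d'=-3/4
row 2: denom=10−2·1/4=19/2; d'=(-11−2·-3/4)/(19/2)=-1
back: M2=-1
back: M1=-3/4−1/4·-1=-1/2
M: M0=0, M1=-1/2, M2=-1, M3=0
seg 0: a=-1, c=M0/2=0, d=(M1−M0)/(6·2)=-1/24, b=Δ0−h0·(2M0+M1)/6=5/3
seg 1: a=2, c=M1/2=-1/4, d=(M2−M1)/(6·2)=-1/24, b=Δ1−h1·(2M1+M2)/6=7/6
seg 2: a=3, c=M2/2=-1/2, d=(M3−M2)/(6·3)=1/18, b=Δ2−h2·(2M2+M3)/6=-1/3
t_q=11/2 → seg 2, τ=3/2; S=3+-1/3·τ+-1/2·τ²+1/18·τ³=25/16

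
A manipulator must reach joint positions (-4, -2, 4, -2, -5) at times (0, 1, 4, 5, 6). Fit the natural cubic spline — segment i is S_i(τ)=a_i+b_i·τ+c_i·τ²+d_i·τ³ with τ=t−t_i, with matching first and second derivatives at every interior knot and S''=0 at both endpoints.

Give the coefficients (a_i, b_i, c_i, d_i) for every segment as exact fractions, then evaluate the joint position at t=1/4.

Δ: Δ0=2, Δ1=2, Δ2=-6, Δ3=-3
row 1: diag=8, rhs=0; c'=3/8, d'=0
row 2: denom=8−3·3/8=55/8; d'=(-48−3·0)/(55/8)=-384/55
row 3: denom=4−1·8/55=212/55; d'=(18−1·-384/55)/(212/55)=687/106
back: M3=687/106
back: M2=-384/55−8/55·687/106=-420/53
back: M1=0−3/8·-420/53=315/106
M: M0=0, M1=315/106, M2=-420/53, M3=687/106, M4=0
seg 0: a=-4, c=M0/2=0, d=(M1−M0)/(6·1)=105/212, b=Δ0−h0·(2M0+M1)/6=319/212
seg 1: a=-2, c=M1/2=315/212, d=(M2−M1)/(6·3)=-385/636, b=Δ1−h1·(2M1+M2)/6=317/106
seg 2: a=4, c=M2/2=-210/53, d=(M3−M2)/(6·1)=509/212, b=Δ2−h2·(2M2+M3)/6=-941/212
seg 3: a=-2, c=M3/2=687/212, d=(M4−M3)/(6·1)=-229/212, b=Δ3−h3·(2M3+M4)/6=-547/106
t_q=1/4 → seg 0, τ=1/4; S=-4+319/212·τ+0·τ²+105/212·τ³=-49063/13568

  seg 0: a=-4 b=319/212 c=0 d=105/212
  seg 1: a=-2 b=317/106 c=315/212 d=-385/636
  seg 2: a=4 b=-941/212 c=-210/53 d=509/212
  seg 3: a=-2 b=-547/106 c=687/212 d=-229/212
S(1/4) = -49063/13568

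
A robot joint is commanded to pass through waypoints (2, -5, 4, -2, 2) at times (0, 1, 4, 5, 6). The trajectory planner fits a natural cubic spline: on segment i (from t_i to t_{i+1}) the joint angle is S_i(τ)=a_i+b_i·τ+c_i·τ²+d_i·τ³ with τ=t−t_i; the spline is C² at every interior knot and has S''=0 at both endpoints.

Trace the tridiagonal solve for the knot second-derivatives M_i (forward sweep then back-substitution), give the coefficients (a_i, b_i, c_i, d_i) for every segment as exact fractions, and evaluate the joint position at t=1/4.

Δ: Δ0=-7, Δ1=3, Δ2=-6, Δ3=4
row 1: diag=8, rhs=60; c'=3/8, d'=15/2
row 2: denom=8−3·3/8=55/8; d'=(-54−3·15/2)/(55/8)=-612/55
row 3: denom=4−1·8/55=212/55; d'=(60−1·-612/55)/(212/55)=978/53
back: M3=978/53
back: M2=-612/55−8/55·978/53=-732/53
back: M1=15/2−3/8·-732/53=672/53
M: M0=0, M1=672/53, M2=-732/53, M3=978/53, M4=0
seg 0: a=2, c=M0/2=0, d=(M1−M0)/(6·1)=112/53, b=Δ0−h0·(2M0+M1)/6=-483/53
seg 1: a=-5, c=M1/2=336/53, d=(M2−M1)/(6·3)=-78/53, b=Δ1−h1·(2M1+M2)/6=-147/53
seg 2: a=4, c=M2/2=-366/53, d=(M3−M2)/(6·1)=285/53, b=Δ2−h2·(2M2+M3)/6=-237/53
seg 3: a=-2, c=M3/2=489/53, d=(M4−M3)/(6·1)=-163/53, b=Δ3−h3·(2M3+M4)/6=-114/53
t_q=1/4 → seg 0, τ=1/4; S=2+-483/53·τ+0·τ²+112/53·τ³=-13/53

  seg 0: a=2 b=-483/53 c=0 d=112/53
  seg 1: a=-5 b=-147/53 c=336/53 d=-78/53
  seg 2: a=4 b=-237/53 c=-366/53 d=285/53
  seg 3: a=-2 b=-114/53 c=489/53 d=-163/53
S(1/4) = -13/53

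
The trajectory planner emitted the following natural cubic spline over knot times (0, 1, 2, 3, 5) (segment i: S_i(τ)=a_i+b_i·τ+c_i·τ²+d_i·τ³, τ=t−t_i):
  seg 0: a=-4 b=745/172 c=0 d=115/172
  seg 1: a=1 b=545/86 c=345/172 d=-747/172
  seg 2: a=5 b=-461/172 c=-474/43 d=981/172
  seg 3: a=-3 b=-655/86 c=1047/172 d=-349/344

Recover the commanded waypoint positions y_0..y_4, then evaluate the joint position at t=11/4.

y_0=-4 y_1=1 y_2=5 y_3=-3 y_4=-2
S(11/4) = -8857/11008

y_0 = S_0(0) = a_0 = -4
y_1 = S_1(0) = a_1 = 1
y_2 = S_2(0) = a_2 = 5
y_3 = S_3(0) = a_3 = -3
y_4 = S_3(2) = -2
t_q=11/4 is in segment 2 (τ=3/4); S_2(τ)=-8857/11008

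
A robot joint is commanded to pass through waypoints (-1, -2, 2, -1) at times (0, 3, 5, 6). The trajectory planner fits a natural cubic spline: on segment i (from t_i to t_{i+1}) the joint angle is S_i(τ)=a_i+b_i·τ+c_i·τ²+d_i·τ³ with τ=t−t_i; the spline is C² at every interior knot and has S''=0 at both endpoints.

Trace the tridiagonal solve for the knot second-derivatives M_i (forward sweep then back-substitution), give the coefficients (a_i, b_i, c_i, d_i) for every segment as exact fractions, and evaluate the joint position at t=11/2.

  seg 0: a=-1 b=-34/21 c=0 d=1/7
  seg 1: a=-2 b=47/21 c=9/7 d=-59/84
  seg 2: a=2 b=-22/21 c=-41/14 d=41/42
S(11/2) = 97/112

Δ: Δ0=-1/3, Δ1=2, Δ2=-3
row 1: diag=10, rhs=14; c'=1/5, d'=7/5
row 2: denom=6−2·1/5=28/5; d'=(-30−2·7/5)/(28/5)=-41/7
back: M2=-41/7
back: M1=7/5−1/5·-41/7=18/7
M: M0=0, M1=18/7, M2=-41/7, M3=0
seg 0: a=-1, c=M0/2=0, d=(M1−M0)/(6·3)=1/7, b=Δ0−h0·(2M0+M1)/6=-34/21
seg 1: a=-2, c=M1/2=9/7, d=(M2−M1)/(6·2)=-59/84, b=Δ1−h1·(2M1+M2)/6=47/21
seg 2: a=2, c=M2/2=-41/14, d=(M3−M2)/(6·1)=41/42, b=Δ2−h2·(2M2+M3)/6=-22/21
t_q=11/2 → seg 2, τ=1/2; S=2+-22/21·τ+-41/14·τ²+41/42·τ³=97/112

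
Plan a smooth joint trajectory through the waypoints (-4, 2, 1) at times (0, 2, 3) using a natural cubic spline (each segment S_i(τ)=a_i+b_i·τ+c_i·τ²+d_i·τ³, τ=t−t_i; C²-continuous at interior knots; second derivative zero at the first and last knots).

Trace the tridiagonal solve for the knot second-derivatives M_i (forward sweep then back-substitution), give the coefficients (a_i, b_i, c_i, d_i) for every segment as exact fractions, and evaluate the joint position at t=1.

Δ: Δ0=3, Δ1=-1
row 1: diag=6, rhs=-24; c'=1/6, d'=-4
back: M1=-4
M: M0=0, M1=-4, M2=0
seg 0: a=-4, c=M0/2=0, d=(M1−M0)/(6·2)=-1/3, b=Δ0−h0·(2M0+M1)/6=13/3
seg 1: a=2, c=M1/2=-2, d=(M2−M1)/(6·1)=2/3, b=Δ1−h1·(2M1+M2)/6=1/3
t_q=1 → seg 0, τ=1; S=-4+13/3·τ+0·τ²+-1/3·τ³=0

  seg 0: a=-4 b=13/3 c=0 d=-1/3
  seg 1: a=2 b=1/3 c=-2 d=2/3
S(1) = 0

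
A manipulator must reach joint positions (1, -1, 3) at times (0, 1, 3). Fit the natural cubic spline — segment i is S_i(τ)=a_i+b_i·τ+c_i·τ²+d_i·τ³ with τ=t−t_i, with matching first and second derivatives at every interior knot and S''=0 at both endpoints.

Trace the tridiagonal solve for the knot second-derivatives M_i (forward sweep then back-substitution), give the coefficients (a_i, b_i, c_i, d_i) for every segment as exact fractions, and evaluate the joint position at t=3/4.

  seg 0: a=1 b=-8/3 c=0 d=2/3
  seg 1: a=-1 b=-2/3 c=2 d=-1/3
S(3/4) = -23/32

Δ: Δ0=-2, Δ1=2
row 1: diag=6, rhs=24; c'=1/3, d'=4
back: M1=4
M: M0=0, M1=4, M2=0
seg 0: a=1, c=M0/2=0, d=(M1−M0)/(6·1)=2/3, b=Δ0−h0·(2M0+M1)/6=-8/3
seg 1: a=-1, c=M1/2=2, d=(M2−M1)/(6·2)=-1/3, b=Δ1−h1·(2M1+M2)/6=-2/3
t_q=3/4 → seg 0, τ=3/4; S=1+-8/3·τ+0·τ²+2/3·τ³=-23/32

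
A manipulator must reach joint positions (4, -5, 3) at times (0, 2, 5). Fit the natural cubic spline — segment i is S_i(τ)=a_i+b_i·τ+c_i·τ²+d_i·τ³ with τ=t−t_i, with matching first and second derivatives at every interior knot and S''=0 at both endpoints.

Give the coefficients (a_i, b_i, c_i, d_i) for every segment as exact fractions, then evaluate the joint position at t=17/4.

Δ: Δ0=-9/2, Δ1=8/3
row 1: diag=10, rhs=43; c'=3/10, d'=43/10
back: M1=43/10
M: M0=0, M1=43/10, M2=0
seg 0: a=4, c=M0/2=0, d=(M1−M0)/(6·2)=43/120, b=Δ0−h0·(2M0+M1)/6=-89/15
seg 1: a=-5, c=M1/2=43/20, d=(M2−M1)/(6·3)=-43/180, b=Δ1−h1·(2M1+M2)/6=-49/30
t_q=17/4 → seg 1, τ=9/4; S=-5+-49/30·τ+43/20·τ²+-43/180·τ³=-131/256

  seg 0: a=4 b=-89/15 c=0 d=43/120
  seg 1: a=-5 b=-49/30 c=43/20 d=-43/180
S(17/4) = -131/256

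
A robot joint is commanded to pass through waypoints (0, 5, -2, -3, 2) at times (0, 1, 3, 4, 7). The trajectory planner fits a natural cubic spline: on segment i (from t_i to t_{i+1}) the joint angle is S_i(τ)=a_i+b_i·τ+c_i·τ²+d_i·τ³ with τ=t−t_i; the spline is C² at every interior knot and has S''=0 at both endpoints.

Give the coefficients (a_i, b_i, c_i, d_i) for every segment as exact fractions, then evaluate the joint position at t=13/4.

  seg 0: a=0 b=2021/300 c=0 d=-521/300
  seg 1: a=5 b=229/150 c=-521/100 d=809/600
  seg 2: a=-2 b=-47/15 c=72/25 d=-56/75
  seg 3: a=-3 b=29/75 c=16/25 d=-16/225
S(13/4) = -523/200

Δ: Δ0=5, Δ1=-7/2, Δ2=-1, Δ3=5/3
row 1: diag=6, rhs=-51; c'=1/3, d'=-17/2
row 2: denom=6−2·1/3=16/3; d'=(15−2·-17/2)/(16/3)=6
row 3: denom=8−1·3/16=125/16; d'=(16−1·6)/(125/16)=32/25
back: M3=32/25
back: M2=6−3/16·32/25=144/25
back: M1=-17/2−1/3·144/25=-521/50
M: M0=0, M1=-521/50, M2=144/25, M3=32/25, M4=0
seg 0: a=0, c=M0/2=0, d=(M1−M0)/(6·1)=-521/300, b=Δ0−h0·(2M0+M1)/6=2021/300
seg 1: a=5, c=M1/2=-521/100, d=(M2−M1)/(6·2)=809/600, b=Δ1−h1·(2M1+M2)/6=229/150
seg 2: a=-2, c=M2/2=72/25, d=(M3−M2)/(6·1)=-56/75, b=Δ2−h2·(2M2+M3)/6=-47/15
seg 3: a=-3, c=M3/2=16/25, d=(M4−M3)/(6·3)=-16/225, b=Δ3−h3·(2M3+M4)/6=29/75
t_q=13/4 → seg 2, τ=1/4; S=-2+-47/15·τ+72/25·τ²+-56/75·τ³=-523/200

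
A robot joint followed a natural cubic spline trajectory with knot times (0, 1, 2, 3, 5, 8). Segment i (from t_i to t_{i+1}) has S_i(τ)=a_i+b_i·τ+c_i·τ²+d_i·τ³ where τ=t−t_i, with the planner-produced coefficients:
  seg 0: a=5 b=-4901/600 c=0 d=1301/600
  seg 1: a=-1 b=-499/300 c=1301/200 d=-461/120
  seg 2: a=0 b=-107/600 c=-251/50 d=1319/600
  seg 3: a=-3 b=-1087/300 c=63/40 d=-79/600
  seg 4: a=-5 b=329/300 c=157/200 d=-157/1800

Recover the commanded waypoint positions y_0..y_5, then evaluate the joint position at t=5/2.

y_0 = S_0(0) = a_0 = 5
y_1 = S_1(0) = a_1 = -1
y_2 = S_2(0) = a_2 = 0
y_3 = S_3(0) = a_3 = -3
y_4 = S_4(0) = a_4 = -5
y_5 = S_4(3) = 3
t_q=5/2 is in segment 2 (τ=1/2); S_2(τ)=-1711/1600

y_0=5 y_1=-1 y_2=0 y_3=-3 y_4=-5 y_5=3
S(5/2) = -1711/1600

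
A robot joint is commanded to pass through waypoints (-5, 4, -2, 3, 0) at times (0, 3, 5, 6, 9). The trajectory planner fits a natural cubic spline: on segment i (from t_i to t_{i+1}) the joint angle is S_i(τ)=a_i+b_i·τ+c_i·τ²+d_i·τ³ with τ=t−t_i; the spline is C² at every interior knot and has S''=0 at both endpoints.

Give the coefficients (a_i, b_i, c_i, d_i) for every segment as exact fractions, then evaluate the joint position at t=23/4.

  seg 0: a=-5 b=430/73 c=0 d=-211/657
  seg 1: a=4 b=-203/73 c=-211/73 d=203/146
  seg 2: a=-2 b=171/73 c=398/73 d=-204/73
  seg 3: a=3 b=355/73 c=-214/73 d=214/657
S(23/4) = 1921/1168

Δ: Δ0=3, Δ1=-3, Δ2=5, Δ3=-1
row 1: diag=10, rhs=-36; c'=1/5, d'=-18/5
row 2: denom=6−2·1/5=28/5; d'=(48−2·-18/5)/(28/5)=69/7
row 3: denom=8−1·5/28=219/28; d'=(-36−1·69/7)/(219/28)=-428/73
back: M3=-428/73
back: M2=69/7−5/28·-428/73=796/73
back: M1=-18/5−1/5·796/73=-422/73
M: M0=0, M1=-422/73, M2=796/73, M3=-428/73, M4=0
seg 0: a=-5, c=M0/2=0, d=(M1−M0)/(6·3)=-211/657, b=Δ0−h0·(2M0+M1)/6=430/73
seg 1: a=4, c=M1/2=-211/73, d=(M2−M1)/(6·2)=203/146, b=Δ1−h1·(2M1+M2)/6=-203/73
seg 2: a=-2, c=M2/2=398/73, d=(M3−M2)/(6·1)=-204/73, b=Δ2−h2·(2M2+M3)/6=171/73
seg 3: a=3, c=M3/2=-214/73, d=(M4−M3)/(6·3)=214/657, b=Δ3−h3·(2M3+M4)/6=355/73
t_q=23/4 → seg 2, τ=3/4; S=-2+171/73·τ+398/73·τ²+-204/73·τ³=1921/1168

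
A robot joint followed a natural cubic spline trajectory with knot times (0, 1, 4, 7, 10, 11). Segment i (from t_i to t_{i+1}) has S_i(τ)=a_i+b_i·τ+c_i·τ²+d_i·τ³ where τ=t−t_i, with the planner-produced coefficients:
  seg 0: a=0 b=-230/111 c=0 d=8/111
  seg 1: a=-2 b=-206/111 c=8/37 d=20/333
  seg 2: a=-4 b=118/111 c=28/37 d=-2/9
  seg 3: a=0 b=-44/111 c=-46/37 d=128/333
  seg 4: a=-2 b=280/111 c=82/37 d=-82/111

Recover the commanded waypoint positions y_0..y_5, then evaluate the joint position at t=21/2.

y_0=0 y_1=-2 y_2=-4 y_3=0 y_4=-2 y_5=2
S(21/2) = -41/148

y_0 = S_0(0) = a_0 = 0
y_1 = S_1(0) = a_1 = -2
y_2 = S_2(0) = a_2 = -4
y_3 = S_3(0) = a_3 = 0
y_4 = S_4(0) = a_4 = -2
y_5 = S_4(1) = 2
t_q=21/2 is in segment 4 (τ=1/2); S_4(τ)=-41/148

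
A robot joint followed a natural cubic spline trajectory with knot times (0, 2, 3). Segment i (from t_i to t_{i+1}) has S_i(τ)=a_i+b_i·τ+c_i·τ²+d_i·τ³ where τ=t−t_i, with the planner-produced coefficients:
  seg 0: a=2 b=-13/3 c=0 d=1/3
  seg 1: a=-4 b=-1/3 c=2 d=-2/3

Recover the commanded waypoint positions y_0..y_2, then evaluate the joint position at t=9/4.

y_0=2 y_1=-4 y_2=-3
S(9/4) = -127/32

y_0 = S_0(0) = a_0 = 2
y_1 = S_1(0) = a_1 = -4
y_2 = S_1(1) = -3
t_q=9/4 is in segment 1 (τ=1/4); S_1(τ)=-127/32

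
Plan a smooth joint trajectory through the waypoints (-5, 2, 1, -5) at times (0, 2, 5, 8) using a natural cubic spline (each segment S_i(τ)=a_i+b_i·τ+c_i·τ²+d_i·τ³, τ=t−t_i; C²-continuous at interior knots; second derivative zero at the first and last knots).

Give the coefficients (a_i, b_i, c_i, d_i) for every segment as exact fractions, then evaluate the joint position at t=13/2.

  seg 0: a=-5 b=941/222 c=0 d=-41/222
  seg 1: a=2 b=449/222 c=-41/37 d=215/1998
  seg 2: a=1 b=-191/111 c=-31/222 d=31/1998
S(13/2) = -1091/592

Δ: Δ0=7/2, Δ1=-1/3, Δ2=-2
row 1: diag=10, rhs=-23; c'=3/10, d'=-23/10
row 2: denom=12−3·3/10=111/10; d'=(-10−3·-23/10)/(111/10)=-31/111
back: M2=-31/111
back: M1=-23/10−3/10·-31/111=-82/37
M: M0=0, M1=-82/37, M2=-31/111, M3=0
seg 0: a=-5, c=M0/2=0, d=(M1−M0)/(6·2)=-41/222, b=Δ0−h0·(2M0+M1)/6=941/222
seg 1: a=2, c=M1/2=-41/37, d=(M2−M1)/(6·3)=215/1998, b=Δ1−h1·(2M1+M2)/6=449/222
seg 2: a=1, c=M2/2=-31/222, d=(M3−M2)/(6·3)=31/1998, b=Δ2−h2·(2M2+M3)/6=-191/111
t_q=13/2 → seg 2, τ=3/2; S=1+-191/111·τ+-31/222·τ²+31/1998·τ³=-1091/592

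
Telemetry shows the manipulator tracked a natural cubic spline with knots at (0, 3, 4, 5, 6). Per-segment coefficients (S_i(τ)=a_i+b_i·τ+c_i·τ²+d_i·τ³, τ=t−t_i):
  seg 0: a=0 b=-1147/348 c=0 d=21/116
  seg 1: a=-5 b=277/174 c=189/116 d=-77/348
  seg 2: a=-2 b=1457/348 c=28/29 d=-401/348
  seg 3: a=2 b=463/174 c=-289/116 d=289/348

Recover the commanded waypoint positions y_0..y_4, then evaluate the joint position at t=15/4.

y_0=0 y_1=-5 y_2=-2 y_3=2 y_4=3
S(15/4) = -22145/7424

y_0 = S_0(0) = a_0 = 0
y_1 = S_1(0) = a_1 = -5
y_2 = S_2(0) = a_2 = -2
y_3 = S_3(0) = a_3 = 2
y_4 = S_3(1) = 3
t_q=15/4 is in segment 1 (τ=3/4); S_1(τ)=-22145/7424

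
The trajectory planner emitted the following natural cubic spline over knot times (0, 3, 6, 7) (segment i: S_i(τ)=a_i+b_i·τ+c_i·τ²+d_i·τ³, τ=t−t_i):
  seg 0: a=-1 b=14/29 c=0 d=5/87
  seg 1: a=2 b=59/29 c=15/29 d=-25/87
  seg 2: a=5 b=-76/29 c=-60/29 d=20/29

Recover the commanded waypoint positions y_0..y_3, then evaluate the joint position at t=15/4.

y_0 = S_0(0) = a_0 = -1
y_1 = S_1(0) = a_1 = 2
y_2 = S_2(0) = a_2 = 5
y_3 = S_2(1) = 1
t_q=15/4 is in segment 1 (τ=3/4); S_1(τ)=6859/1856

y_0=-1 y_1=2 y_2=5 y_3=1
S(15/4) = 6859/1856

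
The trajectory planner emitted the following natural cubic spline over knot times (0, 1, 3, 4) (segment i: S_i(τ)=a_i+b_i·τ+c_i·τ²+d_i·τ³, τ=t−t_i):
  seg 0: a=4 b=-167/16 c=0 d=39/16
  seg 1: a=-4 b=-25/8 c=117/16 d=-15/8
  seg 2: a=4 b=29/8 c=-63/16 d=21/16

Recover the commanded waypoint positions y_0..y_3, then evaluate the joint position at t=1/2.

y_0 = S_0(0) = a_0 = 4
y_1 = S_1(0) = a_1 = -4
y_2 = S_2(0) = a_2 = 4
y_3 = S_2(1) = 5
t_q=1/2 is in segment 0 (τ=1/2); S_0(τ)=-117/128

y_0=4 y_1=-4 y_2=4 y_3=5
S(1/2) = -117/128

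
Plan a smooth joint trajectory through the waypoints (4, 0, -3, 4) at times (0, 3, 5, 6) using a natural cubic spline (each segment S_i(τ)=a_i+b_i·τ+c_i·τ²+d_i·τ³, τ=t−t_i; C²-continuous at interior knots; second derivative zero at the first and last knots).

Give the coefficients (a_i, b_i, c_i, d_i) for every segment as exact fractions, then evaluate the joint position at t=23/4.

Δ: Δ0=-4/3, Δ1=-3/2, Δ2=7
row 1: diag=10, rhs=-1; c'=1/5, d'=-1/10
row 2: denom=6−2·1/5=28/5; d'=(51−2·-1/10)/(28/5)=64/7
back: M2=64/7
back: M1=-1/10−1/5·64/7=-27/14
M: M0=0, M1=-27/14, M2=64/7, M3=0
seg 0: a=4, c=M0/2=0, d=(M1−M0)/(6·3)=-3/28, b=Δ0−h0·(2M0+M1)/6=-31/84
seg 1: a=0, c=M1/2=-27/28, d=(M2−M1)/(6·2)=155/168, b=Δ1−h1·(2M1+M2)/6=-137/42
seg 2: a=-3, c=M2/2=32/7, d=(M3−M2)/(6·1)=-32/21, b=Δ2−h2·(2M2+M3)/6=83/21
t_q=23/4 → seg 2, τ=3/4; S=-3+83/21·τ+32/7·τ²+-32/21·τ³=53/28

  seg 0: a=4 b=-31/84 c=0 d=-3/28
  seg 1: a=0 b=-137/42 c=-27/28 d=155/168
  seg 2: a=-3 b=83/21 c=32/7 d=-32/21
S(23/4) = 53/28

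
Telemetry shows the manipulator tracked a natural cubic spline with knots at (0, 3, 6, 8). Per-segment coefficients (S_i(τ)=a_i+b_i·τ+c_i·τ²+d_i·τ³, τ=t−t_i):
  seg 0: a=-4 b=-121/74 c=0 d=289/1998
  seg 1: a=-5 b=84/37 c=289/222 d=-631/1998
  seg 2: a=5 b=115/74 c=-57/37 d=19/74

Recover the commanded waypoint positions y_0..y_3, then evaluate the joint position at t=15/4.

y_0 = S_0(0) = a_0 = -4
y_1 = S_1(0) = a_1 = -5
y_2 = S_2(0) = a_2 = 5
y_3 = S_2(2) = 4
t_q=15/4 is in segment 1 (τ=3/4); S_1(τ)=-12779/4736

y_0=-4 y_1=-5 y_2=5 y_3=4
S(15/4) = -12779/4736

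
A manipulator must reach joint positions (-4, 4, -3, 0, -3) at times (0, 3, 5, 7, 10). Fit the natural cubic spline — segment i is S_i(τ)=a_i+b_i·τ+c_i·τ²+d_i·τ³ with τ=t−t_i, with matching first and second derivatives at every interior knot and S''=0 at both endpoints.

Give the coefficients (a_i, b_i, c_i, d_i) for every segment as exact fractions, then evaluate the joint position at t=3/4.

Δ: Δ0=8/3, Δ1=-7/2, Δ2=3/2, Δ3=-1
row 1: diag=10, rhs=-37; c'=1/5, d'=-37/10
row 2: denom=8−2·1/5=38/5; d'=(30−2·-37/10)/(38/5)=187/38
row 3: denom=10−2·5/19=180/19; d'=(-15−2·187/38)/(180/19)=-118/45
back: M3=-118/45
back: M2=187/38−5/19·-118/45=101/18
back: M1=-37/10−1/5·101/18=-217/45
M: M0=0, M1=-217/45, M2=101/18, M3=-118/45, M4=0
seg 0: a=-4, c=M0/2=0, d=(M1−M0)/(6·3)=-217/810, b=Δ0−h0·(2M0+M1)/6=457/90
seg 1: a=4, c=M1/2=-217/90, d=(M2−M1)/(6·2)=313/360, b=Δ1−h1·(2M1+M2)/6=-97/45
seg 2: a=-3, c=M2/2=101/36, d=(M3−M2)/(6·2)=-247/360, b=Δ2−h2·(2M2+M3)/6=-41/30
seg 3: a=0, c=M3/2=-59/45, d=(M4−M3)/(6·3)=59/405, b=Δ3−h3·(2M3+M4)/6=73/45
t_q=3/4 → seg 0, τ=3/4; S=-4+457/90·τ+0·τ²+-217/810·τ³=-39/128

  seg 0: a=-4 b=457/90 c=0 d=-217/810
  seg 1: a=4 b=-97/45 c=-217/90 d=313/360
  seg 2: a=-3 b=-41/30 c=101/36 d=-247/360
  seg 3: a=0 b=73/45 c=-59/45 d=59/405
S(3/4) = -39/128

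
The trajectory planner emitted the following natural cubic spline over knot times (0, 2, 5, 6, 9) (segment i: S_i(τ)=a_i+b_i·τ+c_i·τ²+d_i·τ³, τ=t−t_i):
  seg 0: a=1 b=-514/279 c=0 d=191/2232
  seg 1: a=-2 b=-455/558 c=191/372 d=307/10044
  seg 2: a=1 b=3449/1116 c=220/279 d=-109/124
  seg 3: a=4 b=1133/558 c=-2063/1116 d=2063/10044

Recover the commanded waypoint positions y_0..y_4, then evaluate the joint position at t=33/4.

y_0 = S_0(0) = a_0 = 1
y_1 = S_1(0) = a_1 = -2
y_2 = S_2(0) = a_2 = 1
y_3 = S_3(0) = a_3 = 4
y_4 = S_3(3) = -1
t_q=33/4 is in segment 3 (τ=9/4); S_3(τ)=12299/7936

y_0=1 y_1=-2 y_2=1 y_3=4 y_4=-1
S(33/4) = 12299/7936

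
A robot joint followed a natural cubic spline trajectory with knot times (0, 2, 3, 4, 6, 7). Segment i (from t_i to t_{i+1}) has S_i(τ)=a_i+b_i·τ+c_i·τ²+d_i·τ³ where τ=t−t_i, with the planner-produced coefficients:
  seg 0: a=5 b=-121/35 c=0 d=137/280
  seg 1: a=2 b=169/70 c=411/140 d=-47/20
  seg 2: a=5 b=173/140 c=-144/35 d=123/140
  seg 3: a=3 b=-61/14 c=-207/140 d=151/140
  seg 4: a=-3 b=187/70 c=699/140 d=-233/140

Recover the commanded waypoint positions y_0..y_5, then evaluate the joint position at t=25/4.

y_0 = S_0(0) = a_0 = 5
y_1 = S_1(0) = a_1 = 2
y_2 = S_2(0) = a_2 = 5
y_3 = S_3(0) = a_3 = 3
y_4 = S_4(0) = a_4 = -3
y_5 = S_4(1) = 3
t_q=25/4 is in segment 4 (τ=1/4); S_4(τ)=-2619/1280

y_0=5 y_1=2 y_2=5 y_3=3 y_4=-3 y_5=3
S(25/4) = -2619/1280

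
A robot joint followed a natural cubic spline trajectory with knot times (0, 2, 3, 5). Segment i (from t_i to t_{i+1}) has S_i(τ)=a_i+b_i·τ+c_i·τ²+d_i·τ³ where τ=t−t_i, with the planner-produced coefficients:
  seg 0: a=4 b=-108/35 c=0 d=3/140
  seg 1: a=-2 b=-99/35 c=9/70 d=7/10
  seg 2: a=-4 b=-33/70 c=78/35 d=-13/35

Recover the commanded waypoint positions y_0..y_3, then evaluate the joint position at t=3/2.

y_0=4 y_1=-2 y_2=-4 y_3=1
S(3/2) = -89/160

y_0 = S_0(0) = a_0 = 4
y_1 = S_1(0) = a_1 = -2
y_2 = S_2(0) = a_2 = -4
y_3 = S_2(2) = 1
t_q=3/2 is in segment 0 (τ=3/2); S_0(τ)=-89/160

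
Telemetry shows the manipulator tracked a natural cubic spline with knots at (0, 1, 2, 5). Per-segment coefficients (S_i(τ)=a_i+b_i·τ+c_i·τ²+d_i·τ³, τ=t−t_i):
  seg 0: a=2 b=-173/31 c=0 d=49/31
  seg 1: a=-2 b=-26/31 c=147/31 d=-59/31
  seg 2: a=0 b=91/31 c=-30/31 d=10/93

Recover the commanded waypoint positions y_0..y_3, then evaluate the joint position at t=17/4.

y_0=2 y_1=-2 y_2=0 y_3=3
S(17/4) = 2907/992

y_0 = S_0(0) = a_0 = 2
y_1 = S_1(0) = a_1 = -2
y_2 = S_2(0) = a_2 = 0
y_3 = S_2(3) = 3
t_q=17/4 is in segment 2 (τ=9/4); S_2(τ)=2907/992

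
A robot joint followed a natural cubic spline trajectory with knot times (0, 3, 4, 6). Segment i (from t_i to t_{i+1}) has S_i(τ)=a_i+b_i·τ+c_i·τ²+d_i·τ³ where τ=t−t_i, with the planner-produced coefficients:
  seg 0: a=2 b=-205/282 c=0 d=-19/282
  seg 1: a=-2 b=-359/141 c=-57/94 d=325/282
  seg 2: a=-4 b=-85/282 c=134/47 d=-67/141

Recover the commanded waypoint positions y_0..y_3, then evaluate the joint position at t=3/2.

y_0 = S_0(0) = a_0 = 2
y_1 = S_1(0) = a_1 = -2
y_2 = S_2(0) = a_2 = -4
y_3 = S_2(2) = 3
t_q=3/2 is in segment 0 (τ=3/2); S_0(τ)=513/752

y_0=2 y_1=-2 y_2=-4 y_3=3
S(3/2) = 513/752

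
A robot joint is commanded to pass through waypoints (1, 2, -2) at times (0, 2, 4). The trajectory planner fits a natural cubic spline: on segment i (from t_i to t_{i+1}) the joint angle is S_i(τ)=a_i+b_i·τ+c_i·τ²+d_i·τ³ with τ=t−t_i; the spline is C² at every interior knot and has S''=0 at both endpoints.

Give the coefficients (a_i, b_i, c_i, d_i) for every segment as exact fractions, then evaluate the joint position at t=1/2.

Δ: Δ0=1/2, Δ1=-2
row 1: diag=8, rhs=-15; c'=1/4, d'=-15/8
back: M1=-15/8
M: M0=0, M1=-15/8, M2=0
seg 0: a=1, c=M0/2=0, d=(M1−M0)/(6·2)=-5/32, b=Δ0−h0·(2M0+M1)/6=9/8
seg 1: a=2, c=M1/2=-15/16, d=(M2−M1)/(6·2)=5/32, b=Δ1−h1·(2M1+M2)/6=-3/4
t_q=1/2 → seg 0, τ=1/2; S=1+9/8·τ+0·τ²+-5/32·τ³=395/256

  seg 0: a=1 b=9/8 c=0 d=-5/32
  seg 1: a=2 b=-3/4 c=-15/16 d=5/32
S(1/2) = 395/256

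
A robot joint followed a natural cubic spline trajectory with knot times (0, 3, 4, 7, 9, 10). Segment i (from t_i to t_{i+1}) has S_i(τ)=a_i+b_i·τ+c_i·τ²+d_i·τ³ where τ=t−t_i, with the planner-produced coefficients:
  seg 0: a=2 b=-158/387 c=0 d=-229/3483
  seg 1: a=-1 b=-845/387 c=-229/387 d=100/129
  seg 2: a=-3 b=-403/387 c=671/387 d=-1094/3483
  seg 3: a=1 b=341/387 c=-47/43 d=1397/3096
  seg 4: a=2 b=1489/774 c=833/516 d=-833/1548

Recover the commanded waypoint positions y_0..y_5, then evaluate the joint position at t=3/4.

y_0 = S_0(0) = a_0 = 2
y_1 = S_1(0) = a_1 = -1
y_2 = S_2(0) = a_2 = -3
y_3 = S_3(0) = a_3 = 1
y_4 = S_4(0) = a_4 = 2
y_5 = S_4(1) = 5
t_q=3/4 is in segment 0 (τ=3/4); S_0(τ)=4585/2752

y_0=2 y_1=-1 y_2=-3 y_3=1 y_4=2 y_5=5
S(3/4) = 4585/2752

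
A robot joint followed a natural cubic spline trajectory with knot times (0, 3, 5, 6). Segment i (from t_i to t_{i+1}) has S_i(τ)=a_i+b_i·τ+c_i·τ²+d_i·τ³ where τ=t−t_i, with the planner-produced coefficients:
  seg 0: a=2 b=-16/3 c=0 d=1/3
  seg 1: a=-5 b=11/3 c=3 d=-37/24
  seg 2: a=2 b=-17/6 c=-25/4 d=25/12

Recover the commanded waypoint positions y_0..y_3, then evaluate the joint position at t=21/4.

y_0=2 y_1=-5 y_2=2 y_3=-5
S(21/4) = 239/256

y_0 = S_0(0) = a_0 = 2
y_1 = S_1(0) = a_1 = -5
y_2 = S_2(0) = a_2 = 2
y_3 = S_2(1) = -5
t_q=21/4 is in segment 2 (τ=1/4); S_2(τ)=239/256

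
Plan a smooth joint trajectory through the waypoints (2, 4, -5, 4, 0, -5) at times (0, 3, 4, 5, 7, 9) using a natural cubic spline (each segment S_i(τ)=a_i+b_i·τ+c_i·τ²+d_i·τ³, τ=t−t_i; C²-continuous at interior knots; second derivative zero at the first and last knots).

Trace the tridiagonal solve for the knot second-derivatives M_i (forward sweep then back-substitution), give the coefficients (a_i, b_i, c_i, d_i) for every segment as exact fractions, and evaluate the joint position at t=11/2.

Δ: Δ0=2/3, Δ1=-9, Δ2=9, Δ3=-2, Δ4=-5/2
row 1: diag=8, rhs=-58; c'=1/8, d'=-29/4
row 2: denom=4−1·1/8=31/8; d'=(108−1·-29/4)/(31/8)=922/31
row 3: denom=6−1·8/31=178/31; d'=(-66−1·922/31)/(178/31)=-1484/89
row 4: denom=8−2·31/89=650/89; d'=(-3−2·-1484/89)/(650/89)=2701/650
back: M4=2701/650
back: M3=-1484/89−31/89·2701/650=-11779/650
back: M2=922/31−8/31·-11779/650=11186/325
back: M1=-29/4−1/8·11186/325=-7509/650
M: M0=0, M1=-7509/650, M2=11186/325, M3=-11779/650, M4=2701/650, M5=0
seg 0: a=2, c=M0/2=0, d=(M1−M0)/(6·3)=-2503/3900, b=Δ0−h0·(2M0+M1)/6=25127/3900
seg 1: a=4, c=M1/2=-7509/1300, d=(M2−M1)/(6·1)=29881/3900, b=Δ1−h1·(2M1+M2)/6=-21227/1950
seg 2: a=-5, c=M2/2=5593/325, d=(M3−M2)/(6·1)=-2627/300, b=Δ2−h2·(2M2+M3)/6=427/780
seg 3: a=4, c=M3/2=-11779/1300, d=(M4−M3)/(6·2)=362/195, b=Δ3−h3·(2M3+M4)/6=16957/1950
seg 4: a=0, c=M4/2=2701/1300, d=(M5−M4)/(6·2)=-2701/7800, b=Δ4−h4·(2M4+M5)/6=-10277/1950
t_q=11/2 → seg 3, τ=1/2; S=4+16957/1950·τ+-11779/1300·τ²+362/195·τ³=32837/5200

  seg 0: a=2 b=25127/3900 c=0 d=-2503/3900
  seg 1: a=4 b=-21227/1950 c=-7509/1300 d=29881/3900
  seg 2: a=-5 b=427/780 c=5593/325 d=-2627/300
  seg 3: a=4 b=16957/1950 c=-11779/1300 d=362/195
  seg 4: a=0 b=-10277/1950 c=2701/1300 d=-2701/7800
S(11/2) = 32837/5200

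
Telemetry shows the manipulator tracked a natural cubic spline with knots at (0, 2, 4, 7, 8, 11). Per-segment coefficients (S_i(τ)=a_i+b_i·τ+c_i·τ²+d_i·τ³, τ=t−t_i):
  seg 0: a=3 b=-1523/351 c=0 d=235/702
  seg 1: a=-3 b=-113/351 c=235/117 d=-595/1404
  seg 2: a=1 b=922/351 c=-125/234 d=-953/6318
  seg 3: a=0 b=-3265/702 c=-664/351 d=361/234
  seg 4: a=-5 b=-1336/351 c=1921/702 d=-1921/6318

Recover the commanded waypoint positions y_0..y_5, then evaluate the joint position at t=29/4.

y_0=3 y_1=-3 y_2=1 y_3=0 y_4=-5 y_5=0
S(29/4) = -18823/14976

y_0 = S_0(0) = a_0 = 3
y_1 = S_1(0) = a_1 = -3
y_2 = S_2(0) = a_2 = 1
y_3 = S_3(0) = a_3 = 0
y_4 = S_4(0) = a_4 = -5
y_5 = S_4(3) = 0
t_q=29/4 is in segment 3 (τ=1/4); S_3(τ)=-18823/14976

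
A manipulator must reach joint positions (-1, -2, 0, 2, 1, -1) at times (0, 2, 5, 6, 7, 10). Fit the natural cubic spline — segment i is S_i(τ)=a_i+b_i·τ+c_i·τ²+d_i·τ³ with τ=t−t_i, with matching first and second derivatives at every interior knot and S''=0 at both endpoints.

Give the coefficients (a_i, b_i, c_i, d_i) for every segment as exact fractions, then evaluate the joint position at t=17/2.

  seg 0: a=-1 b=-2453/4242 c=0 d=83/4242
  seg 1: a=-2 b=-1457/4242 c=83/707 d=2791/38178
  seg 2: a=0 b=4952/2121 c=3289/4242 d=-4709/4242
  seg 3: a=2 b=785/1414 c=-5419/2121 d=4241/4242
  seg 4: a=1 b=-3299/2121 c=1885/4242 d=-1885/38178
S(17/2) = -5655/11312

Δ: Δ0=-1/2, Δ1=2/3, Δ2=2, Δ3=-1, Δ4=-2/3
row 1: diag=10, rhs=7; c'=3/10, d'=7/10
row 2: denom=8−3·3/10=71/10; d'=(8−3·7/10)/(71/10)=59/71
row 3: denom=4−1·10/71=274/71; d'=(-18−1·59/71)/(274/71)=-1337/274
row 4: denom=8−1·71/274=2121/274; d'=(2−1·-1337/274)/(2121/274)=1885/2121
back: M4=1885/2121
back: M3=-1337/274−71/274·1885/2121=-10838/2121
back: M2=59/71−10/71·-10838/2121=3289/2121
back: M1=7/10−3/10·3289/2121=166/707
M: M0=0, M1=166/707, M2=3289/2121, M3=-10838/2121, M4=1885/2121, M5=0
seg 0: a=-1, c=M0/2=0, d=(M1−M0)/(6·2)=83/4242, b=Δ0−h0·(2M0+M1)/6=-2453/4242
seg 1: a=-2, c=M1/2=83/707, d=(M2−M1)/(6·3)=2791/38178, b=Δ1−h1·(2M1+M2)/6=-1457/4242
seg 2: a=0, c=M2/2=3289/4242, d=(M3−M2)/(6·1)=-4709/4242, b=Δ2−h2·(2M2+M3)/6=4952/2121
seg 3: a=2, c=M3/2=-5419/2121, d=(M4−M3)/(6·1)=4241/4242, b=Δ3−h3·(2M3+M4)/6=785/1414
seg 4: a=1, c=M4/2=1885/4242, d=(M5−M4)/(6·3)=-1885/38178, b=Δ4−h4·(2M4+M5)/6=-3299/2121
t_q=17/2 → seg 4, τ=3/2; S=1+-3299/2121·τ+1885/4242·τ²+-1885/38178·τ³=-5655/11312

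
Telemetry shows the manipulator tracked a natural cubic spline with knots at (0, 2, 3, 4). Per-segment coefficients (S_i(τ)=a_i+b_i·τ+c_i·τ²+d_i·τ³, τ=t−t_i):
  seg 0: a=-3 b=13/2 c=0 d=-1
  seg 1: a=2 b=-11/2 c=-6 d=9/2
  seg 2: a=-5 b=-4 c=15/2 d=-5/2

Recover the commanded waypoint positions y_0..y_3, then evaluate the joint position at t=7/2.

y_0 = S_0(0) = a_0 = -3
y_1 = S_1(0) = a_1 = 2
y_2 = S_2(0) = a_2 = -5
y_3 = S_2(1) = -4
t_q=7/2 is in segment 2 (τ=1/2); S_2(τ)=-87/16

y_0=-3 y_1=2 y_2=-5 y_3=-4
S(7/2) = -87/16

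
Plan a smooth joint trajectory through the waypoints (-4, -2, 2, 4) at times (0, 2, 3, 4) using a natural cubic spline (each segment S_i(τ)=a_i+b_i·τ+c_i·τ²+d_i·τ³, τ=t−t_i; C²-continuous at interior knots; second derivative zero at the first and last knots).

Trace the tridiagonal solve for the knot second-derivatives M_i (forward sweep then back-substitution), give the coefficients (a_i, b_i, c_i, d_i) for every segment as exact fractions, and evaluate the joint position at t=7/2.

Δ: Δ0=1, Δ1=4, Δ2=2
row 1: diag=6, rhs=18; c'=1/6, d'=3
row 2: denom=4−1·1/6=23/6; d'=(-12−1·3)/(23/6)=-90/23
back: M2=-90/23
back: M1=3−1/6·-90/23=84/23
M: M0=0, M1=84/23, M2=-90/23, M3=0
seg 0: a=-4, c=M0/2=0, d=(M1−M0)/(6·2)=7/23, b=Δ0−h0·(2M0+M1)/6=-5/23
seg 1: a=-2, c=M1/2=42/23, d=(M2−M1)/(6·1)=-29/23, b=Δ1−h1·(2M1+M2)/6=79/23
seg 2: a=2, c=M2/2=-45/23, d=(M3−M2)/(6·1)=15/23, b=Δ2−h2·(2M2+M3)/6=76/23
t_q=7/2 → seg 2, τ=1/2; S=2+76/23·τ+-45/23·τ²+15/23·τ³=597/184

  seg 0: a=-4 b=-5/23 c=0 d=7/23
  seg 1: a=-2 b=79/23 c=42/23 d=-29/23
  seg 2: a=2 b=76/23 c=-45/23 d=15/23
S(7/2) = 597/184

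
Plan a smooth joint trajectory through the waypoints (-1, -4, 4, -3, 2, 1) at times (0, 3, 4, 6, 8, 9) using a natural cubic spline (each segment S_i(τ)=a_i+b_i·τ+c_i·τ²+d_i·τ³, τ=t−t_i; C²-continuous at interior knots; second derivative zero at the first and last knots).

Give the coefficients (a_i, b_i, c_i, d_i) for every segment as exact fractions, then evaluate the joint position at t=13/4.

  seg 0: a=-1 b=-2533/469 c=0 d=688/1407
  seg 1: a=-4 b=3659/469 c=2064/469 d=-1971/469
  seg 2: a=4 b=1874/469 c=-3849/469 d=1195/536
  seg 3: a=-3 b=-1949/938 c=9699/1876 d=-5405/3752
  seg 4: a=2 b=617/469 c=-1629/469 d=543/469
S(13/4) = -55235/30016

Δ: Δ0=-1, Δ1=8, Δ2=-7/2, Δ3=5/2, Δ4=-1
row 1: diag=8, rhs=54; c'=1/8, d'=27/4
row 2: denom=6−1·1/8=47/8; d'=(-69−1·27/4)/(47/8)=-606/47
row 3: denom=8−2·16/47=344/47; d'=(36−2·-606/47)/(344/47)=363/43
row 4: denom=6−2·47/172=469/86; d'=(-21−2·363/43)/(469/86)=-3258/469
back: M4=-3258/469
back: M3=363/43−47/172·-3258/469=9699/938
back: M2=-606/47−16/47·9699/938=-7698/469
back: M1=27/4−1/8·-7698/469=4128/469
M: M0=0, M1=4128/469, M2=-7698/469, M3=9699/938, M4=-3258/469, M5=0
seg 0: a=-1, c=M0/2=0, d=(M1−M0)/(6·3)=688/1407, b=Δ0−h0·(2M0+M1)/6=-2533/469
seg 1: a=-4, c=M1/2=2064/469, d=(M2−M1)/(6·1)=-1971/469, b=Δ1−h1·(2M1+M2)/6=3659/469
seg 2: a=4, c=M2/2=-3849/469, d=(M3−M2)/(6·2)=1195/536, b=Δ2−h2·(2M2+M3)/6=1874/469
seg 3: a=-3, c=M3/2=9699/1876, d=(M4−M3)/(6·2)=-5405/3752, b=Δ3−h3·(2M3+M4)/6=-1949/938
seg 4: a=2, c=M4/2=-1629/469, d=(M5−M4)/(6·1)=543/469, b=Δ4−h4·(2M4+M5)/6=617/469
t_q=13/4 → seg 1, τ=1/4; S=-4+3659/469·τ+2064/469·τ²+-1971/469·τ³=-55235/30016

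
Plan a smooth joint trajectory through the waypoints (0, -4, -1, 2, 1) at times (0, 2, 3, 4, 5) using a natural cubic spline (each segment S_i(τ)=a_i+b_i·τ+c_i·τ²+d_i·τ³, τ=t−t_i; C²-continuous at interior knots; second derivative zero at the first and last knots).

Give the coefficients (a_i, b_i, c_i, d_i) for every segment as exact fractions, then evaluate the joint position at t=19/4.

Δ: Δ0=-2, Δ1=3, Δ2=3, Δ3=-1
row 1: diag=6, rhs=30; c'=1/6, d'=5
row 2: denom=4−1·1/6=23/6; d'=(0−1·5)/(23/6)=-30/23
row 3: denom=4−1·6/23=86/23; d'=(-24−1·-30/23)/(86/23)=-261/43
back: M3=-261/43
back: M2=-30/23−6/23·-261/43=12/43
back: M1=5−1/6·12/43=213/43
M: M0=0, M1=213/43, M2=12/43, M3=-261/43, M4=0
seg 0: a=0, c=M0/2=0, d=(M1−M0)/(6·2)=71/172, b=Δ0−h0·(2M0+M1)/6=-157/43
seg 1: a=-4, c=M1/2=213/86, d=(M2−M1)/(6·1)=-67/86, b=Δ1−h1·(2M1+M2)/6=56/43
seg 2: a=-1, c=M2/2=6/43, d=(M3−M2)/(6·1)=-91/86, b=Δ2−h2·(2M2+M3)/6=337/86
seg 3: a=2, c=M3/2=-261/86, d=(M4−M3)/(6·1)=87/86, b=Δ3−h3·(2M3+M4)/6=44/43
t_q=19/4 → seg 3, τ=3/4; S=2+44/43·τ+-261/86·τ²+87/86·τ³=8185/5504

  seg 0: a=0 b=-157/43 c=0 d=71/172
  seg 1: a=-4 b=56/43 c=213/86 d=-67/86
  seg 2: a=-1 b=337/86 c=6/43 d=-91/86
  seg 3: a=2 b=44/43 c=-261/86 d=87/86
S(19/4) = 8185/5504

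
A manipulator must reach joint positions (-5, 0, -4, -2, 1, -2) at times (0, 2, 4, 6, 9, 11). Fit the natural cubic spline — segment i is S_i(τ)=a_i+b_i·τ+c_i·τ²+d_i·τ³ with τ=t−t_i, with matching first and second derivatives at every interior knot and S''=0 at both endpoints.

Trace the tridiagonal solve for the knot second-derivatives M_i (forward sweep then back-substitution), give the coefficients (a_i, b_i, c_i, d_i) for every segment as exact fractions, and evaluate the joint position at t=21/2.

  seg 0: a=-5 b=10037/2570 c=0 d=-903/2570
  seg 1: a=0 b=-799/2570 c=-2709/1285 d=1299/2056
  seg 2: a=-4 b=-1493/1285 c=8649/5140 d=-3093/10280
  seg 3: a=-2 b=5033/2570 c=-63/514 d=-253/3855
  seg 4: a=1 b=-1411/2570 c=-1833/2570 d=611/5140
S(21/2) = -8447/8224

Δ: Δ0=5/2, Δ1=-2, Δ2=1, Δ3=1, Δ4=-3/2
row 1: diag=8, rhs=-27; c'=1/4, d'=-27/8
row 2: denom=8−2·1/4=15/2; d'=(18−2·-27/8)/(15/2)=33/10
row 3: denom=10−2·4/15=142/15; d'=(0−2·33/10)/(142/15)=-99/142
row 4: denom=10−3·45/142=1285/142; d'=(-15−3·-99/142)/(1285/142)=-1833/1285
back: M4=-1833/1285
back: M3=-99/142−45/142·-1833/1285=-63/257
back: M2=33/10−4/15·-63/257=8649/2570
back: M1=-27/8−1/4·8649/2570=-5418/1285
M: M0=0, M1=-5418/1285, M2=8649/2570, M3=-63/257, M4=-1833/1285, M5=0
seg 0: a=-5, c=M0/2=0, d=(M1−M0)/(6·2)=-903/2570, b=Δ0−h0·(2M0+M1)/6=10037/2570
seg 1: a=0, c=M1/2=-2709/1285, d=(M2−M1)/(6·2)=1299/2056, b=Δ1−h1·(2M1+M2)/6=-799/2570
seg 2: a=-4, c=M2/2=8649/5140, d=(M3−M2)/(6·2)=-3093/10280, b=Δ2−h2·(2M2+M3)/6=-1493/1285
seg 3: a=-2, c=M3/2=-63/514, d=(M4−M3)/(6·3)=-253/3855, b=Δ3−h3·(2M3+M4)/6=5033/2570
seg 4: a=1, c=M4/2=-1833/2570, d=(M5−M4)/(6·2)=611/5140, b=Δ4−h4·(2M4+M5)/6=-1411/2570
t_q=21/2 → seg 4, τ=3/2; S=1+-1411/2570·τ+-1833/2570·τ²+611/5140·τ³=-8447/8224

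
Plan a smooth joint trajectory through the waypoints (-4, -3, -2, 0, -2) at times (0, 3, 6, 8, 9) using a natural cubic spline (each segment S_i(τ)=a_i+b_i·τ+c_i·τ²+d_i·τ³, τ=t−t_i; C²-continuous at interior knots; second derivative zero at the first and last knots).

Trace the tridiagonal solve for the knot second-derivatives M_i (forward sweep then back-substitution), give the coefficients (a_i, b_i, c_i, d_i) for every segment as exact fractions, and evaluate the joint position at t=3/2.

Δ: Δ0=1/3, Δ1=1/3, Δ2=1, Δ3=-2
row 1: diag=12, rhs=0; c'=1/4, d'=0
row 2: denom=10−3·1/4=37/4; d'=(4−3·0)/(37/4)=16/37
row 3: denom=6−2·8/37=206/37; d'=(-18−2·16/37)/(206/37)=-349/103
back: M3=-349/103
back: M2=16/37−8/37·-349/103=120/103
back: M1=0−1/4·120/103=-30/103
M: M0=0, M1=-30/103, M2=120/103, M3=-349/103, M4=0
seg 0: a=-4, c=M0/2=0, d=(M1−M0)/(6·3)=-5/309, b=Δ0−h0·(2M0+M1)/6=148/309
seg 1: a=-3, c=M1/2=-15/103, d=(M2−M1)/(6·3)=25/309, b=Δ1−h1·(2M1+M2)/6=13/309
seg 2: a=-2, c=M2/2=60/103, d=(M3−M2)/(6·2)=-469/1236, b=Δ2−h2·(2M2+M3)/6=418/309
seg 3: a=0, c=M3/2=-349/206, d=(M4−M3)/(6·1)=349/618, b=Δ3−h3·(2M3+M4)/6=-269/309
t_q=3/2 → seg 0, τ=3/2; S=-4+148/309·τ+0·τ²+-5/309·τ³=-2749/824

  seg 0: a=-4 b=148/309 c=0 d=-5/309
  seg 1: a=-3 b=13/309 c=-15/103 d=25/309
  seg 2: a=-2 b=418/309 c=60/103 d=-469/1236
  seg 3: a=0 b=-269/309 c=-349/206 d=349/618
S(3/2) = -2749/824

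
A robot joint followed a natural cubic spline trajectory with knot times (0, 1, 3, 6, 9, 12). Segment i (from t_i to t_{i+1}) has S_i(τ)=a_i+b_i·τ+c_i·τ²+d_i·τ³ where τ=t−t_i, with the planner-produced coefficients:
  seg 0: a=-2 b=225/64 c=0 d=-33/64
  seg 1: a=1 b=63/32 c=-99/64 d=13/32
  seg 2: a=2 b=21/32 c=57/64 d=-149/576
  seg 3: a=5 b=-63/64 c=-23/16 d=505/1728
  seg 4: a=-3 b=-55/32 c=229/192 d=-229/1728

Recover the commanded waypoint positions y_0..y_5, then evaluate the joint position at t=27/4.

y_0=-2 y_1=1 y_2=2 y_3=5 y_4=-3 y_5=-1
S(27/4) = 14649/4096

y_0 = S_0(0) = a_0 = -2
y_1 = S_1(0) = a_1 = 1
y_2 = S_2(0) = a_2 = 2
y_3 = S_3(0) = a_3 = 5
y_4 = S_4(0) = a_4 = -3
y_5 = S_4(3) = -1
t_q=27/4 is in segment 3 (τ=3/4); S_3(τ)=14649/4096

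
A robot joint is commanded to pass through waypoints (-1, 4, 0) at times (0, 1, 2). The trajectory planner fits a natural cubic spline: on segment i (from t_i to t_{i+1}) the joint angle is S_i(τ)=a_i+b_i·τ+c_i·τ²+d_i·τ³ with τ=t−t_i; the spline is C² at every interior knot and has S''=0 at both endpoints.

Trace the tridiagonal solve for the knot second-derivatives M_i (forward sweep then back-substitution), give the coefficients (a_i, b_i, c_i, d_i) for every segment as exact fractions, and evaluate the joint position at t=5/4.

Δ: Δ0=5, Δ1=-4
row 1: diag=4, rhs=-54; c'=1/4, d'=-27/2
back: M1=-27/2
M: M0=0, M1=-27/2, M2=0
seg 0: a=-1, c=M0/2=0, d=(M1−M0)/(6·1)=-9/4, b=Δ0−h0·(2M0+M1)/6=29/4
seg 1: a=4, c=M1/2=-27/4, d=(M2−M1)/(6·1)=9/4, b=Δ1−h1·(2M1+M2)/6=1/2
t_q=5/4 → seg 1, τ=1/4; S=4+1/2·τ+-27/4·τ²+9/4·τ³=957/256

  seg 0: a=-1 b=29/4 c=0 d=-9/4
  seg 1: a=4 b=1/2 c=-27/4 d=9/4
S(5/4) = 957/256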